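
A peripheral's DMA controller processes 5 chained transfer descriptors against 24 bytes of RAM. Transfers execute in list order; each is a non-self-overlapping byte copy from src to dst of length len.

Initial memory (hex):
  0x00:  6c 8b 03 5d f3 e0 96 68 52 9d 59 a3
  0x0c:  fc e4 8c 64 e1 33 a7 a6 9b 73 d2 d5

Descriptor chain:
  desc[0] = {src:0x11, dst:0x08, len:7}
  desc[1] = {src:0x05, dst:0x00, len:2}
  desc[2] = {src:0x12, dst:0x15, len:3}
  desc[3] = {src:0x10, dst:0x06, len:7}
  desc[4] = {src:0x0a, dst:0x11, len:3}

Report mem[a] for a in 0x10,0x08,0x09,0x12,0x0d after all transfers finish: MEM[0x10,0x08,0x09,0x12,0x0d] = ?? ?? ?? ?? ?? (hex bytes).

MEM[0x10,0x08,0x09,0x12,0x0d] = e1 a7 a6 a7 d2

[0] 0x11->0x08 len=7 : 33 a7 a6 9b 73 d2 d5
[1] 0x05->0x00 len=2 : e0 96
[2] 0x12->0x15 len=3 : a7 a6 9b
[3] 0x10->0x06 len=7 : e1 33 a7 a6 9b a7 a6
[4] 0x0a->0x11 len=3 : 9b a7 a6
query mem[0x10]=0xe1, mem[0x08]=0xa7, mem[0x09]=0xa6, mem[0x12]=0xa7, mem[0x0d]=0xd2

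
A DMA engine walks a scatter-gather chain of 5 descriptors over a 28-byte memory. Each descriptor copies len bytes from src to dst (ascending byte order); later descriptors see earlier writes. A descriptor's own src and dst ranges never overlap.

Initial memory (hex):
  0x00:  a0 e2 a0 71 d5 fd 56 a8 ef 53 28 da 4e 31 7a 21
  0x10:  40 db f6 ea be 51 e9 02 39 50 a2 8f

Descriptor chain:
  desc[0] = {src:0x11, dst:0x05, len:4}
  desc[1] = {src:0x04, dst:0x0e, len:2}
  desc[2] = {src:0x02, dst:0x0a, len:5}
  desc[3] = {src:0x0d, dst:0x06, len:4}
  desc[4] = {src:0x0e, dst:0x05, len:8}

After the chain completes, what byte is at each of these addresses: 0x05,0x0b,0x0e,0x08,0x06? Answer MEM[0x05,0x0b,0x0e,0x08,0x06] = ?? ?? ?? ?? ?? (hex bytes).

MEM[0x05,0x0b,0x0e,0x08,0x06] = f6 be f6 db db

#0 dst[0x05+4] := {0xdb,0xf6,0xea,0xbe}
#1 dst[0x0e+2] := {0xd5,0xdb}
#2 dst[0x0a+5] := {0xa0,0x71,0xd5,0xdb,0xf6}
#3 dst[0x06+4] := {0xdb,0xf6,0xdb,0x40}
#4 dst[0x05+8] := {0xf6,0xdb,0x40,0xdb,0xf6,0xea,0xbe,0x51}
query mem[0x05]=0xf6, mem[0x0b]=0xbe, mem[0x0e]=0xf6, mem[0x08]=0xdb, mem[0x06]=0xdb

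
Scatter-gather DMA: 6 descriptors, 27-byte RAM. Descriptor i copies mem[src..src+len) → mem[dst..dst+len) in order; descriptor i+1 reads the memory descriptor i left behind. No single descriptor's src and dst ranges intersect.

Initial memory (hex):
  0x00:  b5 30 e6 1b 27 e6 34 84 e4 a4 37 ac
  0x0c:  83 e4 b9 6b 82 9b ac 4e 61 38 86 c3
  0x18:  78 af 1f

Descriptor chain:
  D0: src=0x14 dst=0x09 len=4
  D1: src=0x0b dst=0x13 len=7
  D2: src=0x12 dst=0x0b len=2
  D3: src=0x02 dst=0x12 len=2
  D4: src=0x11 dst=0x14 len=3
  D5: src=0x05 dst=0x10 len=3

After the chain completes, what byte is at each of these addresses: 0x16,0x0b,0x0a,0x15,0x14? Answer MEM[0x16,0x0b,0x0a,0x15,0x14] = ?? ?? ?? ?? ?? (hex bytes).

D0: mem[0x09..0x0c] <- [61 38 86 c3]
D1: mem[0x13..0x19] <- [86 c3 e4 b9 6b 82 9b]
D2: mem[0x0b..0x0c] <- [ac 86]
D3: mem[0x12..0x13] <- [e6 1b]
D4: mem[0x14..0x16] <- [9b e6 1b]
D5: mem[0x10..0x12] <- [e6 34 84]
query mem[0x16]=0x1b, mem[0x0b]=0xac, mem[0x0a]=0x38, mem[0x15]=0xe6, mem[0x14]=0x9b

MEM[0x16,0x0b,0x0a,0x15,0x14] = 1b ac 38 e6 9b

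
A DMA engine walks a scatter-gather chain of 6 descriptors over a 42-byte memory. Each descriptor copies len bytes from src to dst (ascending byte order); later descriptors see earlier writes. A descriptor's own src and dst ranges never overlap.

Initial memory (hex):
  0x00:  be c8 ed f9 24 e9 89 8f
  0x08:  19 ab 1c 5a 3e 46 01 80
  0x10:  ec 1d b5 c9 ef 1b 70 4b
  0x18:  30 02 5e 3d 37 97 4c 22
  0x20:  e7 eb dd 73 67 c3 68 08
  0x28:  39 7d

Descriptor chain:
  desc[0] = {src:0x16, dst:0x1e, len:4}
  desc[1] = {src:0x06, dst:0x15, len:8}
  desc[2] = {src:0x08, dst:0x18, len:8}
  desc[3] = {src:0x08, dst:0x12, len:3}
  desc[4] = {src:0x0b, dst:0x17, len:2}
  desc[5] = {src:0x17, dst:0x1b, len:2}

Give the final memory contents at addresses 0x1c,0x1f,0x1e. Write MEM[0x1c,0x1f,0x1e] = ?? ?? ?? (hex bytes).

[0] 0x16->0x1e len=4 : 70 4b 30 02
[1] 0x06->0x15 len=8 : 89 8f 19 ab 1c 5a 3e 46
[2] 0x08->0x18 len=8 : 19 ab 1c 5a 3e 46 01 80
[3] 0x08->0x12 len=3 : 19 ab 1c
[4] 0x0b->0x17 len=2 : 5a 3e
[5] 0x17->0x1b len=2 : 5a 3e
query mem[0x1c]=0x3e, mem[0x1f]=0x80, mem[0x1e]=0x01

MEM[0x1c,0x1f,0x1e] = 3e 80 01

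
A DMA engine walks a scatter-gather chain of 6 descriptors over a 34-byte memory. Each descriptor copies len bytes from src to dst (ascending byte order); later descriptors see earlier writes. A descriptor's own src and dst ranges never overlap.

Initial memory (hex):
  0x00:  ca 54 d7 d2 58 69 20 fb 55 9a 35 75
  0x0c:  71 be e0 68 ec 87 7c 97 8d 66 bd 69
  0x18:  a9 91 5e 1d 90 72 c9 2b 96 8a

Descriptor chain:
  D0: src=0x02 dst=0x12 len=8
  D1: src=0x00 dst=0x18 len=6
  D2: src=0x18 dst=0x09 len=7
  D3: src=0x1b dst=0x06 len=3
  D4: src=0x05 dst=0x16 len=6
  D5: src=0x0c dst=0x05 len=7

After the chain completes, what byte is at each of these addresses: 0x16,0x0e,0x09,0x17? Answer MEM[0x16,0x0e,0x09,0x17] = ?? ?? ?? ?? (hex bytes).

MEM[0x16,0x0e,0x09,0x17] = 69 69 ec d2

[0] 0x02->0x12 len=8 : d7 d2 58 69 20 fb 55 9a
[1] 0x00->0x18 len=6 : ca 54 d7 d2 58 69
[2] 0x18->0x09 len=7 : ca 54 d7 d2 58 69 c9
[3] 0x1b->0x06 len=3 : d2 58 69
[4] 0x05->0x16 len=6 : 69 d2 58 69 ca 54
[5] 0x0c->0x05 len=7 : d2 58 69 c9 ec 87 d7
query mem[0x16]=0x69, mem[0x0e]=0x69, mem[0x09]=0xec, mem[0x17]=0xd2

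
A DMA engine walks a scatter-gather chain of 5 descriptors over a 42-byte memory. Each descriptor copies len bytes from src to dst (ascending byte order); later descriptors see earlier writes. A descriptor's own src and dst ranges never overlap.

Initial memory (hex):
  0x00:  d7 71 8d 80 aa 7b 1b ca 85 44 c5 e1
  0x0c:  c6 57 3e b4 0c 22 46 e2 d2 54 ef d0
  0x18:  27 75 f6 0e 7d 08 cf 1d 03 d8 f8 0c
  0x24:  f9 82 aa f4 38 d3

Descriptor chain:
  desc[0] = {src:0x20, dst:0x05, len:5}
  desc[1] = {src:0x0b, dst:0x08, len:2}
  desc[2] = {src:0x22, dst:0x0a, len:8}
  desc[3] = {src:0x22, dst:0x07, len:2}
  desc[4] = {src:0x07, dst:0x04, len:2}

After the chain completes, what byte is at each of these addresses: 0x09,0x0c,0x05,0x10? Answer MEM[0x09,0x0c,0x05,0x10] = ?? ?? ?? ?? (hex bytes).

MEM[0x09,0x0c,0x05,0x10] = c6 f9 0c 38

[0] 0x20->0x05 len=5 : 03 d8 f8 0c f9
[1] 0x0b->0x08 len=2 : e1 c6
[2] 0x22->0x0a len=8 : f8 0c f9 82 aa f4 38 d3
[3] 0x22->0x07 len=2 : f8 0c
[4] 0x07->0x04 len=2 : f8 0c
query mem[0x09]=0xc6, mem[0x0c]=0xf9, mem[0x05]=0x0c, mem[0x10]=0x38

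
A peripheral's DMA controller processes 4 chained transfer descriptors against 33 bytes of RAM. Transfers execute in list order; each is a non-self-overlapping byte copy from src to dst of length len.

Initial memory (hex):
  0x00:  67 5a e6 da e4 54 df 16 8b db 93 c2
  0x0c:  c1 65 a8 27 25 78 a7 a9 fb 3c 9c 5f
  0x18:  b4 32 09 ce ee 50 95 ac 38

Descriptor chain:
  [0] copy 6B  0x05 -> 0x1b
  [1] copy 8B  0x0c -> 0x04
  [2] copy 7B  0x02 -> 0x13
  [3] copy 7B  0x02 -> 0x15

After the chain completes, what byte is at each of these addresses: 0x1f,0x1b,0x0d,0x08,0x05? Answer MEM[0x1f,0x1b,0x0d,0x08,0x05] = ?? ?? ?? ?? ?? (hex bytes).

#0 dst[0x1b+6] := {0x54,0xdf,0x16,0x8b,0xdb,0x93}
#1 dst[0x04+8] := {0xc1,0x65,0xa8,0x27,0x25,0x78,0xa7,0xa9}
#2 dst[0x13+7] := {0xe6,0xda,0xc1,0x65,0xa8,0x27,0x25}
#3 dst[0x15+7] := {0xe6,0xda,0xc1,0x65,0xa8,0x27,0x25}
query mem[0x1f]=0xdb, mem[0x1b]=0x25, mem[0x0d]=0x65, mem[0x08]=0x25, mem[0x05]=0x65

MEM[0x1f,0x1b,0x0d,0x08,0x05] = db 25 65 25 65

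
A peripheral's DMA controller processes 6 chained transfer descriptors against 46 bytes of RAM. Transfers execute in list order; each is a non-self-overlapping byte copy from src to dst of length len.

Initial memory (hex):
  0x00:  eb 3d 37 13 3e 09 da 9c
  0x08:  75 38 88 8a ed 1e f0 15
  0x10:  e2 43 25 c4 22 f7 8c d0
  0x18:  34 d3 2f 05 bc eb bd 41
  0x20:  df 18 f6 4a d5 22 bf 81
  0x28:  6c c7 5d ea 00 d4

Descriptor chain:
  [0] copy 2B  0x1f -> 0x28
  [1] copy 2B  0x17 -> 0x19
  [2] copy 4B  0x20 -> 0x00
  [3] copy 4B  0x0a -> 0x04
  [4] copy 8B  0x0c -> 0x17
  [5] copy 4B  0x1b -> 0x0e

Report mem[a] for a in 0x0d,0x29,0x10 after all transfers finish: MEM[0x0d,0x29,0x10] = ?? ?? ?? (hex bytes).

MEM[0x0d,0x29,0x10] = 1e df 25

#0 dst[0x28+2] := {0x41,0xdf}
#1 dst[0x19+2] := {0xd0,0x34}
#2 dst[0x00+4] := {0xdf,0x18,0xf6,0x4a}
#3 dst[0x04+4] := {0x88,0x8a,0xed,0x1e}
#4 dst[0x17+8] := {0xed,0x1e,0xf0,0x15,0xe2,0x43,0x25,0xc4}
#5 dst[0x0e+4] := {0xe2,0x43,0x25,0xc4}
query mem[0x0d]=0x1e, mem[0x29]=0xdf, mem[0x10]=0x25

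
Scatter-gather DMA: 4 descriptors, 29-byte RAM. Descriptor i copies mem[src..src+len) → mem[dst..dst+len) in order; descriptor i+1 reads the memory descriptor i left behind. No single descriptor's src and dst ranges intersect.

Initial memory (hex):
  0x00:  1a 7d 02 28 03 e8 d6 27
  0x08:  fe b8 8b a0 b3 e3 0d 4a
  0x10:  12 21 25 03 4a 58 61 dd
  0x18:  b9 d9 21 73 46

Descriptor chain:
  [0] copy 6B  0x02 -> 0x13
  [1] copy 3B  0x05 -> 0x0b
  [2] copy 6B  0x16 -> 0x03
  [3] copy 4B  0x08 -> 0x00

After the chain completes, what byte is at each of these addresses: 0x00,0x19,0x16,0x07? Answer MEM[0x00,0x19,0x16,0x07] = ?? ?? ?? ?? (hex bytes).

D0: mem[0x13..0x18] <- [02 28 03 e8 d6 27]
D1: mem[0x0b..0x0d] <- [e8 d6 27]
D2: mem[0x03..0x08] <- [e8 d6 27 d9 21 73]
D3: mem[0x00..0x03] <- [73 b8 8b e8]
query mem[0x00]=0x73, mem[0x19]=0xd9, mem[0x16]=0xe8, mem[0x07]=0x21

MEM[0x00,0x19,0x16,0x07] = 73 d9 e8 21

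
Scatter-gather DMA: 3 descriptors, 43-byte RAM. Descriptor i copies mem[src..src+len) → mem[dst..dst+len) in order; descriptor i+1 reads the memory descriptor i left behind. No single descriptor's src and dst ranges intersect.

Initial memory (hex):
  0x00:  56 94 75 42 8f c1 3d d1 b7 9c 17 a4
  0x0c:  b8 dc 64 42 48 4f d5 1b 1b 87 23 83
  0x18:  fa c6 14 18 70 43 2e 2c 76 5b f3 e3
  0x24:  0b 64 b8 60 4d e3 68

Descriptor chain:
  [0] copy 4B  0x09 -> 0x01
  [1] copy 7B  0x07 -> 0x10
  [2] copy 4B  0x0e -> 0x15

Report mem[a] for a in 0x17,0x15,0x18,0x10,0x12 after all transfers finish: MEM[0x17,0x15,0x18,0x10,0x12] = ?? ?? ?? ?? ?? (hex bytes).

MEM[0x17,0x15,0x18,0x10,0x12] = d1 64 b7 d1 9c

[0] 0x09->0x01 len=4 : 9c 17 a4 b8
[1] 0x07->0x10 len=7 : d1 b7 9c 17 a4 b8 dc
[2] 0x0e->0x15 len=4 : 64 42 d1 b7
query mem[0x17]=0xd1, mem[0x15]=0x64, mem[0x18]=0xb7, mem[0x10]=0xd1, mem[0x12]=0x9c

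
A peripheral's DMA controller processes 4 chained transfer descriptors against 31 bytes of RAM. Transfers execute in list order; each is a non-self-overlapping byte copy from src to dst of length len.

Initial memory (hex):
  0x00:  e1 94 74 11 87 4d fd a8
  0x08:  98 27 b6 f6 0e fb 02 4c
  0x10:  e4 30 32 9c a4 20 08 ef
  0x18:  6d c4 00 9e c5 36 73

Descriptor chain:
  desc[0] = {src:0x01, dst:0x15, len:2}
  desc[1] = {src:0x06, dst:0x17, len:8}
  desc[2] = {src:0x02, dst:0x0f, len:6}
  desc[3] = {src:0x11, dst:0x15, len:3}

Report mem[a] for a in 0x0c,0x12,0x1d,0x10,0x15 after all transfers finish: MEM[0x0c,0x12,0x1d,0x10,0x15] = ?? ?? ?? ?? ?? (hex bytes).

MEM[0x0c,0x12,0x1d,0x10,0x15] = 0e 4d 0e 11 87

#0 dst[0x15+2] := {0x94,0x74}
#1 dst[0x17+8] := {0xfd,0xa8,0x98,0x27,0xb6,0xf6,0x0e,0xfb}
#2 dst[0x0f+6] := {0x74,0x11,0x87,0x4d,0xfd,0xa8}
#3 dst[0x15+3] := {0x87,0x4d,0xfd}
query mem[0x0c]=0x0e, mem[0x12]=0x4d, mem[0x1d]=0x0e, mem[0x10]=0x11, mem[0x15]=0x87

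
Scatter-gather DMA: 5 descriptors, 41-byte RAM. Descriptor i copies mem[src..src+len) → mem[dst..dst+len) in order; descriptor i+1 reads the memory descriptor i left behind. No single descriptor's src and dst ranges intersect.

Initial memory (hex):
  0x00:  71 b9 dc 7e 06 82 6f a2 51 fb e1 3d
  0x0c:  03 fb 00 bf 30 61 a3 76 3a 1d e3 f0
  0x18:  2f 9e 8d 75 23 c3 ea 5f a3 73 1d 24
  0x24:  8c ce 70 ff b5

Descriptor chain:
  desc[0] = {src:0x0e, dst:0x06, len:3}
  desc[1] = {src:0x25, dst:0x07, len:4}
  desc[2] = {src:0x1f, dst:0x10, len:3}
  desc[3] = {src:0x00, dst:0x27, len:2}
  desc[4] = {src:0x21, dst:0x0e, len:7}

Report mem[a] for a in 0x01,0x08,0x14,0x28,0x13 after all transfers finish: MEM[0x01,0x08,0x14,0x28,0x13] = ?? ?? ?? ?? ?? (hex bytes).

D0: mem[0x06..0x08] <- [00 bf 30]
D1: mem[0x07..0x0a] <- [ce 70 ff b5]
D2: mem[0x10..0x12] <- [5f a3 73]
D3: mem[0x27..0x28] <- [71 b9]
D4: mem[0x0e..0x14] <- [73 1d 24 8c ce 70 71]
query mem[0x01]=0xb9, mem[0x08]=0x70, mem[0x14]=0x71, mem[0x28]=0xb9, mem[0x13]=0x70

MEM[0x01,0x08,0x14,0x28,0x13] = b9 70 71 b9 70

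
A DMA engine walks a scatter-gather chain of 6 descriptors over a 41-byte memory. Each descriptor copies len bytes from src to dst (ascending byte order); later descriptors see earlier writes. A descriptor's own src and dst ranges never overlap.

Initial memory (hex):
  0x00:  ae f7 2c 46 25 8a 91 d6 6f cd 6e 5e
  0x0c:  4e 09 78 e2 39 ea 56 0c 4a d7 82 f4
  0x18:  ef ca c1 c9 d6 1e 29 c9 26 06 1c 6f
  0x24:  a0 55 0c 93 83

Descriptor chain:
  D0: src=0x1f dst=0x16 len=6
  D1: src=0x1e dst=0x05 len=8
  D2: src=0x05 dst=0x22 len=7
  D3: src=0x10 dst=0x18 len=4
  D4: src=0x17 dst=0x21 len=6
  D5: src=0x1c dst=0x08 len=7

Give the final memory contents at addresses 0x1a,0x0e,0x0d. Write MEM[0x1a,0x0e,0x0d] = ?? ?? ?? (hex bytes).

[0] 0x1f->0x16 len=6 : c9 26 06 1c 6f a0
[1] 0x1e->0x05 len=8 : 29 c9 26 06 1c 6f a0 55
[2] 0x05->0x22 len=7 : 29 c9 26 06 1c 6f a0
[3] 0x10->0x18 len=4 : 39 ea 56 0c
[4] 0x17->0x21 len=6 : 26 39 ea 56 0c d6
[5] 0x1c->0x08 len=7 : d6 1e 29 c9 26 26 39
query mem[0x1a]=0x56, mem[0x0e]=0x39, mem[0x0d]=0x26

MEM[0x1a,0x0e,0x0d] = 56 39 26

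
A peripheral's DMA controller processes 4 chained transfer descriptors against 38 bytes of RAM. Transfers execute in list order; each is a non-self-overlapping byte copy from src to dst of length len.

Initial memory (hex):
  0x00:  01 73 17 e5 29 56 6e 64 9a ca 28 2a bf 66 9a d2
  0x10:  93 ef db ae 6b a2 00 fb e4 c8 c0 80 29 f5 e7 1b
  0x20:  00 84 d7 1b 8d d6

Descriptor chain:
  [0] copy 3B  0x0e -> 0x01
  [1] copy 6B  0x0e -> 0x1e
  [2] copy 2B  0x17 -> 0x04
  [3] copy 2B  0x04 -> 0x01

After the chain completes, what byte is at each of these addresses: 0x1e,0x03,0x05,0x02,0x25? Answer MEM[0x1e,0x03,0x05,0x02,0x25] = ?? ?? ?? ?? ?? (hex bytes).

D0: mem[0x01..0x03] <- [9a d2 93]
D1: mem[0x1e..0x23] <- [9a d2 93 ef db ae]
D2: mem[0x04..0x05] <- [fb e4]
D3: mem[0x01..0x02] <- [fb e4]
query mem[0x1e]=0x9a, mem[0x03]=0x93, mem[0x05]=0xe4, mem[0x02]=0xe4, mem[0x25]=0xd6

MEM[0x1e,0x03,0x05,0x02,0x25] = 9a 93 e4 e4 d6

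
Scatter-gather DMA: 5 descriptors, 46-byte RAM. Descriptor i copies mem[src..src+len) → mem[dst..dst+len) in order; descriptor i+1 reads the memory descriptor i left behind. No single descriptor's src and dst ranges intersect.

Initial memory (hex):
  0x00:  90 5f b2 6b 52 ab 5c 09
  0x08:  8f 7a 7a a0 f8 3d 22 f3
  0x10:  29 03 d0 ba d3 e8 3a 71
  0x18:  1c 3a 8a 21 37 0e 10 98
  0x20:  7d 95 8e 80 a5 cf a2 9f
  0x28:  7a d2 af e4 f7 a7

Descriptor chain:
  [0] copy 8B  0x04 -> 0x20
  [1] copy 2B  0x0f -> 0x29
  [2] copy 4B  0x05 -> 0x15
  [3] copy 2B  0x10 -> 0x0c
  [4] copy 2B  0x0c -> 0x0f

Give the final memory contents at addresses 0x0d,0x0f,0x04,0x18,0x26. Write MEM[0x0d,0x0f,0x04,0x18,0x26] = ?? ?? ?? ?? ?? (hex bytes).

MEM[0x0d,0x0f,0x04,0x18,0x26] = 03 29 52 8f 7a

#0 dst[0x20+8] := {0x52,0xab,0x5c,0x09,0x8f,0x7a,0x7a,0xa0}
#1 dst[0x29+2] := {0xf3,0x29}
#2 dst[0x15+4] := {0xab,0x5c,0x09,0x8f}
#3 dst[0x0c+2] := {0x29,0x03}
#4 dst[0x0f+2] := {0x29,0x03}
query mem[0x0d]=0x03, mem[0x0f]=0x29, mem[0x04]=0x52, mem[0x18]=0x8f, mem[0x26]=0x7a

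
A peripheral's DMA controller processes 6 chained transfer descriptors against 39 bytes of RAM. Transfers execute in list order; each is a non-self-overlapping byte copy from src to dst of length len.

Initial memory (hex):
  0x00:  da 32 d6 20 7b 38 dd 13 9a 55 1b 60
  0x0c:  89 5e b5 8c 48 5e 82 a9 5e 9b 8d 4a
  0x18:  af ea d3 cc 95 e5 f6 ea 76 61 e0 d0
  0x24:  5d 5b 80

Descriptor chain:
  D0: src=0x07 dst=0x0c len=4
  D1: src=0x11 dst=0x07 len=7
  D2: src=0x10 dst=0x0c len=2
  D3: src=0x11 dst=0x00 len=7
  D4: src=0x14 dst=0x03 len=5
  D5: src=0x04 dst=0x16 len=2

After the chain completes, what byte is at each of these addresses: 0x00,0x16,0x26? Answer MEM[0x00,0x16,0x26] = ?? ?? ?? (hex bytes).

  after D0: wrote 4B at 0x0c = 139a551b
  after D1: wrote 7B at 0x07 = 5e82a95e9b8d4a
  after D2: wrote 2B at 0x0c = 485e
  after D3: wrote 7B at 0x00 = 5e82a95e9b8d4a
  after D4: wrote 5B at 0x03 = 5e9b8d4aaf
  after D5: wrote 2B at 0x16 = 9b8d
query mem[0x00]=0x5e, mem[0x16]=0x9b, mem[0x26]=0x80

MEM[0x00,0x16,0x26] = 5e 9b 80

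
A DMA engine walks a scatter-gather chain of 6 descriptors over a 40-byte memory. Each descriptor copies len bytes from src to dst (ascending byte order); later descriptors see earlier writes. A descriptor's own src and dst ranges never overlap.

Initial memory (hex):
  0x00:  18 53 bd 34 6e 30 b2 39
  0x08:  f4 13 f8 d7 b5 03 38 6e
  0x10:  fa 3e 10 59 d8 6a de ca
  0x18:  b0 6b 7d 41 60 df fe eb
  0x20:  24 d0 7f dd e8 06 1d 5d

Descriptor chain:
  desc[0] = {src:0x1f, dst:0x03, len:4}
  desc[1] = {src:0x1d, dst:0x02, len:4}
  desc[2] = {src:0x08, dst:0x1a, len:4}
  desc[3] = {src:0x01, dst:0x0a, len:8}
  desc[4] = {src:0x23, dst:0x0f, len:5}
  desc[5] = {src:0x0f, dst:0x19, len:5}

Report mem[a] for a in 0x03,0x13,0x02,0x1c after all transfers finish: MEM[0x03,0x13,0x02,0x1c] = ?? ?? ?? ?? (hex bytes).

  after D0: wrote 4B at 0x03 = eb24d07f
  after D1: wrote 4B at 0x02 = dffeeb24
  after D2: wrote 4B at 0x1a = f413f8d7
  after D3: wrote 8B at 0x0a = 53dffeeb247f39f4
  after D4: wrote 5B at 0x0f = dde8061d5d
  after D5: wrote 5B at 0x19 = dde8061d5d
query mem[0x03]=0xfe, mem[0x13]=0x5d, mem[0x02]=0xdf, mem[0x1c]=0x1d

MEM[0x03,0x13,0x02,0x1c] = fe 5d df 1d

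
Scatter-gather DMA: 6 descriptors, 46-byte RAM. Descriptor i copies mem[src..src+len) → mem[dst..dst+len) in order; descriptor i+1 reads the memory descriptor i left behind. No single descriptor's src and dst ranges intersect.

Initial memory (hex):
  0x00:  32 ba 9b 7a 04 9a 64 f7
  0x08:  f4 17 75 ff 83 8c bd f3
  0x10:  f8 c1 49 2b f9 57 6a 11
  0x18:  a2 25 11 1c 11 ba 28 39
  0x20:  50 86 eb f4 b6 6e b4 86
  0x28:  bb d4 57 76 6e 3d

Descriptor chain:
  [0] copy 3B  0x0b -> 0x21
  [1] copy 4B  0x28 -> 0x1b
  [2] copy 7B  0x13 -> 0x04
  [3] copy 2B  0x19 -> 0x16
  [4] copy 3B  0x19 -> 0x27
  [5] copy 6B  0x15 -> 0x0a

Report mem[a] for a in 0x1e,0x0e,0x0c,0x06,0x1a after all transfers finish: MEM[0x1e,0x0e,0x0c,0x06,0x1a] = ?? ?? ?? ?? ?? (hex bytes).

MEM[0x1e,0x0e,0x0c,0x06,0x1a] = 76 25 11 57 11

  after D0: wrote 3B at 0x21 = ff838c
  after D1: wrote 4B at 0x1b = bbd45776
  after D2: wrote 7B at 0x04 = 2bf9576a11a225
  after D3: wrote 2B at 0x16 = 2511
  after D4: wrote 3B at 0x27 = 2511bb
  after D5: wrote 6B at 0x0a = 572511a22511
query mem[0x1e]=0x76, mem[0x0e]=0x25, mem[0x0c]=0x11, mem[0x06]=0x57, mem[0x1a]=0x11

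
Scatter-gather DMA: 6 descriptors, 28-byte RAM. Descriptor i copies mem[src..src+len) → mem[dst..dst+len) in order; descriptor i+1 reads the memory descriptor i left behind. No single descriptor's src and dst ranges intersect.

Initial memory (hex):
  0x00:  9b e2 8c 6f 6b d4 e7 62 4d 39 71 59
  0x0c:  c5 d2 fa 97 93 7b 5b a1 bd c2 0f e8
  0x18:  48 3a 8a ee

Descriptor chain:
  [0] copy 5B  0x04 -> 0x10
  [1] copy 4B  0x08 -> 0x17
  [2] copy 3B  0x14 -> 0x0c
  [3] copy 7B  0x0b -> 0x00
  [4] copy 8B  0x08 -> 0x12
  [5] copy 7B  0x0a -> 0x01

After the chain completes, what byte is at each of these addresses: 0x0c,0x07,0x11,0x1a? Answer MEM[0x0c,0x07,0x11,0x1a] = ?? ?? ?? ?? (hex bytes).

[0] 0x04->0x10 len=5 : 6b d4 e7 62 4d
[1] 0x08->0x17 len=4 : 4d 39 71 59
[2] 0x14->0x0c len=3 : 4d c2 0f
[3] 0x0b->0x00 len=7 : 59 4d c2 0f 97 6b d4
[4] 0x08->0x12 len=8 : 4d 39 71 59 4d c2 0f 97
[5] 0x0a->0x01 len=7 : 71 59 4d c2 0f 97 6b
query mem[0x0c]=0x4d, mem[0x07]=0x6b, mem[0x11]=0xd4, mem[0x1a]=0x59

MEM[0x0c,0x07,0x11,0x1a] = 4d 6b d4 59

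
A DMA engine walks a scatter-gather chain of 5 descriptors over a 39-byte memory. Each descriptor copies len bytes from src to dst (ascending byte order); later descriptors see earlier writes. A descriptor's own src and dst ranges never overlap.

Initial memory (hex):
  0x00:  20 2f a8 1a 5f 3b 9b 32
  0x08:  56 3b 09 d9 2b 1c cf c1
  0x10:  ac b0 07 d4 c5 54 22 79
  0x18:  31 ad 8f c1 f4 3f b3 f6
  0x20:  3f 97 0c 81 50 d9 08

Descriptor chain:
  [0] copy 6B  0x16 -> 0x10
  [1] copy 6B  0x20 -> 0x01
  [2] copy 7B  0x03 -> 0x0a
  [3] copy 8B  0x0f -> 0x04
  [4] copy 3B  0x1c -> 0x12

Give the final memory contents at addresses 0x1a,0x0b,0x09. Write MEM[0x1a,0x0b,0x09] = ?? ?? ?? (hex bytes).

D0: mem[0x10..0x15] <- [22 79 31 ad 8f c1]
D1: mem[0x01..0x06] <- [3f 97 0c 81 50 d9]
D2: mem[0x0a..0x10] <- [0c 81 50 d9 32 56 3b]
D3: mem[0x04..0x0b] <- [56 3b 79 31 ad 8f c1 22]
D4: mem[0x12..0x14] <- [f4 3f b3]
query mem[0x1a]=0x8f, mem[0x0b]=0x22, mem[0x09]=0x8f

MEM[0x1a,0x0b,0x09] = 8f 22 8f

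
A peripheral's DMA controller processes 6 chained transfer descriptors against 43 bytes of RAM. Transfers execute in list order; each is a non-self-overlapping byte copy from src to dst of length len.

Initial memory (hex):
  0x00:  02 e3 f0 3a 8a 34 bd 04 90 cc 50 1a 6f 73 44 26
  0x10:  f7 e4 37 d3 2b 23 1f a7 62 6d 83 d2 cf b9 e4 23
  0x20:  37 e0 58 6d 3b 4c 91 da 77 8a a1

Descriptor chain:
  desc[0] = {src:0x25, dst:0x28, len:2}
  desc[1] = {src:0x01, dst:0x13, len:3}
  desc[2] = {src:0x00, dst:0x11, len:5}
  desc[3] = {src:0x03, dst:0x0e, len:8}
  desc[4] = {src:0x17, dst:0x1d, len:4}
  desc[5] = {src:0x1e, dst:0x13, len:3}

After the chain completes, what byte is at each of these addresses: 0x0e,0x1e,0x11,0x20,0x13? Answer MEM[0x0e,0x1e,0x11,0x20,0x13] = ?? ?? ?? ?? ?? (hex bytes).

MEM[0x0e,0x1e,0x11,0x20,0x13] = 3a 62 bd 83 62

  after D0: wrote 2B at 0x28 = 4c91
  after D1: wrote 3B at 0x13 = e3f03a
  after D2: wrote 5B at 0x11 = 02e3f03a8a
  after D3: wrote 8B at 0x0e = 3a8a34bd0490cc50
  after D4: wrote 4B at 0x1d = a7626d83
  after D5: wrote 3B at 0x13 = 626d83
query mem[0x0e]=0x3a, mem[0x1e]=0x62, mem[0x11]=0xbd, mem[0x20]=0x83, mem[0x13]=0x62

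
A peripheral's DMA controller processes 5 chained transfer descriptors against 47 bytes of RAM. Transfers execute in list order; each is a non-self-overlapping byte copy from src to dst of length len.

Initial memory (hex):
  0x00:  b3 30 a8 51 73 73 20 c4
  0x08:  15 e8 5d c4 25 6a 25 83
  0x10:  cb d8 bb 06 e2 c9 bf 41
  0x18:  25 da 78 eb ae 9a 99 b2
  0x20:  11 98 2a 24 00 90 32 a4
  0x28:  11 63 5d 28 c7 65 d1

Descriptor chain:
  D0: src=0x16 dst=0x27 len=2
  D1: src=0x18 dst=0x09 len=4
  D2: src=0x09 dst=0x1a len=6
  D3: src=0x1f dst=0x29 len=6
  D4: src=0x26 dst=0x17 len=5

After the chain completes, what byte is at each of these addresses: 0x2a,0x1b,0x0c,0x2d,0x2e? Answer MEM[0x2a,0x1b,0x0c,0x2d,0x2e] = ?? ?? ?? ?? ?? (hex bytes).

  after D0: wrote 2B at 0x27 = bf41
  after D1: wrote 4B at 0x09 = 25da78eb
  after D2: wrote 6B at 0x1a = 25da78eb6a25
  after D3: wrote 6B at 0x29 = 2511982a2400
  after D4: wrote 5B at 0x17 = 32bf412511
query mem[0x2a]=0x11, mem[0x1b]=0x11, mem[0x0c]=0xeb, mem[0x2d]=0x24, mem[0x2e]=0x00

MEM[0x2a,0x1b,0x0c,0x2d,0x2e] = 11 11 eb 24 00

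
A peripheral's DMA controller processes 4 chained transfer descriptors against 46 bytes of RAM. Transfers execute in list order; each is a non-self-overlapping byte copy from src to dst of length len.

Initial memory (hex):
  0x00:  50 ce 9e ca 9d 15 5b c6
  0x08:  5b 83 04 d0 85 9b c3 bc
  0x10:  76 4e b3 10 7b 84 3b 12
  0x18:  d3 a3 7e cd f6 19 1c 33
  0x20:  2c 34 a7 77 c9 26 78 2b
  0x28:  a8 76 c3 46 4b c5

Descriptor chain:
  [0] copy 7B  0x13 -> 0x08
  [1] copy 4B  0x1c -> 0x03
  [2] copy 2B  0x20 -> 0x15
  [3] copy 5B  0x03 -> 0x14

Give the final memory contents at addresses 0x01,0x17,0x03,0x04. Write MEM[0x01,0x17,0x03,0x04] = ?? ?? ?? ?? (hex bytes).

D0: mem[0x08..0x0e] <- [10 7b 84 3b 12 d3 a3]
D1: mem[0x03..0x06] <- [f6 19 1c 33]
D2: mem[0x15..0x16] <- [2c 34]
D3: mem[0x14..0x18] <- [f6 19 1c 33 c6]
query mem[0x01]=0xce, mem[0x17]=0x33, mem[0x03]=0xf6, mem[0x04]=0x19

MEM[0x01,0x17,0x03,0x04] = ce 33 f6 19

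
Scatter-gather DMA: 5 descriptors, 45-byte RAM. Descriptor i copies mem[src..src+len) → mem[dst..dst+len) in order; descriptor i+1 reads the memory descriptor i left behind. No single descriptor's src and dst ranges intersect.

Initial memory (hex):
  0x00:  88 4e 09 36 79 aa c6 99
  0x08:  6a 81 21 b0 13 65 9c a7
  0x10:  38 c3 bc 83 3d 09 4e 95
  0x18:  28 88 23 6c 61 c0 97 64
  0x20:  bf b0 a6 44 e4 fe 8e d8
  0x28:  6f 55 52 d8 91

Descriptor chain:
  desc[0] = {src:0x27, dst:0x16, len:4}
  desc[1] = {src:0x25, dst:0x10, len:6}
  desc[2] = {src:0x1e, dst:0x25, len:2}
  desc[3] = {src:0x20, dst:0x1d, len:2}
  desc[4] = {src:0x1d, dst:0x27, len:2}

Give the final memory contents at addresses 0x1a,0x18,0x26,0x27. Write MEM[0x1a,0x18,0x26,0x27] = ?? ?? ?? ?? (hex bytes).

[0] 0x27->0x16 len=4 : d8 6f 55 52
[1] 0x25->0x10 len=6 : fe 8e d8 6f 55 52
[2] 0x1e->0x25 len=2 : 97 64
[3] 0x20->0x1d len=2 : bf b0
[4] 0x1d->0x27 len=2 : bf b0
query mem[0x1a]=0x23, mem[0x18]=0x55, mem[0x26]=0x64, mem[0x27]=0xbf

MEM[0x1a,0x18,0x26,0x27] = 23 55 64 bf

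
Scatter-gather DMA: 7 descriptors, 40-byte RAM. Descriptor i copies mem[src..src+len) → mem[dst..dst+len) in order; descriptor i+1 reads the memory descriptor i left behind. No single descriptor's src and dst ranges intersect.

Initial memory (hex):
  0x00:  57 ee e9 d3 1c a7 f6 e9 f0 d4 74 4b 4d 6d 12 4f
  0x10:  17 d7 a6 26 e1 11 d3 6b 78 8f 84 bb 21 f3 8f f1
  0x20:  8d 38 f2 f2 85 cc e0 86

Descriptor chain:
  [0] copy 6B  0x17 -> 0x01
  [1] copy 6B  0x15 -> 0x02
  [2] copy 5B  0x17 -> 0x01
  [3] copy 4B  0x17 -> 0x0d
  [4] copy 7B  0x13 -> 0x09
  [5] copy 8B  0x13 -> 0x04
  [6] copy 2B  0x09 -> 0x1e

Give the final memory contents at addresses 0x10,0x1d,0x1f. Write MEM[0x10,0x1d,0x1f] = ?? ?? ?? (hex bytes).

MEM[0x10,0x1d,0x1f] = 84 f3 8f

#0 dst[0x01+6] := {0x6b,0x78,0x8f,0x84,0xbb,0x21}
#1 dst[0x02+6] := {0x11,0xd3,0x6b,0x78,0x8f,0x84}
#2 dst[0x01+5] := {0x6b,0x78,0x8f,0x84,0xbb}
#3 dst[0x0d+4] := {0x6b,0x78,0x8f,0x84}
#4 dst[0x09+7] := {0x26,0xe1,0x11,0xd3,0x6b,0x78,0x8f}
#5 dst[0x04+8] := {0x26,0xe1,0x11,0xd3,0x6b,0x78,0x8f,0x84}
#6 dst[0x1e+2] := {0x78,0x8f}
query mem[0x10]=0x84, mem[0x1d]=0xf3, mem[0x1f]=0x8f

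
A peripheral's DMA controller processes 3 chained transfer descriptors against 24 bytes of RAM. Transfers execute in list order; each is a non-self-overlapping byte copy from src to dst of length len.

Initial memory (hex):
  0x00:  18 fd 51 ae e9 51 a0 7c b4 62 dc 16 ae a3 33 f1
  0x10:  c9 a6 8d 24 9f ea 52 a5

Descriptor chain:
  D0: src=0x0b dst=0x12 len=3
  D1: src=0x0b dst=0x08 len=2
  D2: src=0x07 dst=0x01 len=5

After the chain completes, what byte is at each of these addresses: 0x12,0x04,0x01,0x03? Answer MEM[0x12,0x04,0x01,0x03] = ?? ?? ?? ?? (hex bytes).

MEM[0x12,0x04,0x01,0x03] = 16 dc 7c ae

  after D0: wrote 3B at 0x12 = 16aea3
  after D1: wrote 2B at 0x08 = 16ae
  after D2: wrote 5B at 0x01 = 7c16aedc16
query mem[0x12]=0x16, mem[0x04]=0xdc, mem[0x01]=0x7c, mem[0x03]=0xae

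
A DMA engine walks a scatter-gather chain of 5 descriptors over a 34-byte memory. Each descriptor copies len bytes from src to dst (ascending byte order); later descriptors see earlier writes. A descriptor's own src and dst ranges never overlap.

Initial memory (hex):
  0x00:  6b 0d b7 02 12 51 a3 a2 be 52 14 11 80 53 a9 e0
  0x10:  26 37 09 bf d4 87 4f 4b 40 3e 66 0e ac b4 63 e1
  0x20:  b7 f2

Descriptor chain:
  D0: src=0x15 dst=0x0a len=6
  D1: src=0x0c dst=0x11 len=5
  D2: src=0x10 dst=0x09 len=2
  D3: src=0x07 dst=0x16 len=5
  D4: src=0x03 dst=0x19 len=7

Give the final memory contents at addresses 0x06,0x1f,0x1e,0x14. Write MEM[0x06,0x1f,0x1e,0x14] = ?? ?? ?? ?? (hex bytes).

MEM[0x06,0x1f,0x1e,0x14] = a3 26 be 66

D0: mem[0x0a..0x0f] <- [87 4f 4b 40 3e 66]
D1: mem[0x11..0x15] <- [4b 40 3e 66 26]
D2: mem[0x09..0x0a] <- [26 4b]
D3: mem[0x16..0x1a] <- [a2 be 26 4b 4f]
D4: mem[0x19..0x1f] <- [02 12 51 a3 a2 be 26]
query mem[0x06]=0xa3, mem[0x1f]=0x26, mem[0x1e]=0xbe, mem[0x14]=0x66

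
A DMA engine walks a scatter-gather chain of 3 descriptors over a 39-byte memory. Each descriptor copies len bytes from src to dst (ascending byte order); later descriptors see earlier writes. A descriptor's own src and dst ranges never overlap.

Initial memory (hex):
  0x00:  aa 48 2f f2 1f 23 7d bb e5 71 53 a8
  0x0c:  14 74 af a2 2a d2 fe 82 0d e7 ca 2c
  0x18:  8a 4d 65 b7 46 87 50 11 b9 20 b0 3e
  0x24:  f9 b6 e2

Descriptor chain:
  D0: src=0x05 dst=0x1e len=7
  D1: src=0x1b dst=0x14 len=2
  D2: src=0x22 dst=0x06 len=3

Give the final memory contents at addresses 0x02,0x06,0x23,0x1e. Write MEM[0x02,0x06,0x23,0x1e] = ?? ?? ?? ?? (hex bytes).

[0] 0x05->0x1e len=7 : 23 7d bb e5 71 53 a8
[1] 0x1b->0x14 len=2 : b7 46
[2] 0x22->0x06 len=3 : 71 53 a8
query mem[0x02]=0x2f, mem[0x06]=0x71, mem[0x23]=0x53, mem[0x1e]=0x23

MEM[0x02,0x06,0x23,0x1e] = 2f 71 53 23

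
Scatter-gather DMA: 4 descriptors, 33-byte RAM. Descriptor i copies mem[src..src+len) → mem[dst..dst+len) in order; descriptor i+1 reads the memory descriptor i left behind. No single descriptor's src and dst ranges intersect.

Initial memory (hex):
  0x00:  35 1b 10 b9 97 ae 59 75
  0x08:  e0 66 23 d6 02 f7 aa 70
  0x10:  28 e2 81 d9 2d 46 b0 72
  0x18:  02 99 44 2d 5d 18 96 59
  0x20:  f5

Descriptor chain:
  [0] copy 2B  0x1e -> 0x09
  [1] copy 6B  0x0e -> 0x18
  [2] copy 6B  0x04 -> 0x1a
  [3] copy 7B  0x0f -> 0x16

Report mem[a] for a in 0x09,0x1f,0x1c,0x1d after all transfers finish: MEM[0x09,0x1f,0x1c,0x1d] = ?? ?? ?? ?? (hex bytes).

MEM[0x09,0x1f,0x1c,0x1d] = 96 96 46 75

[0] 0x1e->0x09 len=2 : 96 59
[1] 0x0e->0x18 len=6 : aa 70 28 e2 81 d9
[2] 0x04->0x1a len=6 : 97 ae 59 75 e0 96
[3] 0x0f->0x16 len=7 : 70 28 e2 81 d9 2d 46
query mem[0x09]=0x96, mem[0x1f]=0x96, mem[0x1c]=0x46, mem[0x1d]=0x75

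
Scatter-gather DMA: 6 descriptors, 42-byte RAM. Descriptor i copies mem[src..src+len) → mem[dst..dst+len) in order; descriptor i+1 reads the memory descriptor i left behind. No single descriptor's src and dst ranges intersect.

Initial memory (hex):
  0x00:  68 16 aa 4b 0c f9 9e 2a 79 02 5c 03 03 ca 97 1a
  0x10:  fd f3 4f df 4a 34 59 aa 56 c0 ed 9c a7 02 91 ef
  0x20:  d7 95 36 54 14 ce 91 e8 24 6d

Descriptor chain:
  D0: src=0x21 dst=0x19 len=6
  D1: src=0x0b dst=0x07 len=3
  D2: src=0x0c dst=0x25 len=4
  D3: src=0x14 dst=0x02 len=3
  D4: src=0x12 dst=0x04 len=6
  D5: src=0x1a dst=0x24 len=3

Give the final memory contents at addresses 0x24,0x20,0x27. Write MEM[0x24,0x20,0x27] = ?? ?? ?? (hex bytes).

MEM[0x24,0x20,0x27] = 36 d7 97

D0: mem[0x19..0x1e] <- [95 36 54 14 ce 91]
D1: mem[0x07..0x09] <- [03 03 ca]
D2: mem[0x25..0x28] <- [03 ca 97 1a]
D3: mem[0x02..0x04] <- [4a 34 59]
D4: mem[0x04..0x09] <- [4f df 4a 34 59 aa]
D5: mem[0x24..0x26] <- [36 54 14]
query mem[0x24]=0x36, mem[0x20]=0xd7, mem[0x27]=0x97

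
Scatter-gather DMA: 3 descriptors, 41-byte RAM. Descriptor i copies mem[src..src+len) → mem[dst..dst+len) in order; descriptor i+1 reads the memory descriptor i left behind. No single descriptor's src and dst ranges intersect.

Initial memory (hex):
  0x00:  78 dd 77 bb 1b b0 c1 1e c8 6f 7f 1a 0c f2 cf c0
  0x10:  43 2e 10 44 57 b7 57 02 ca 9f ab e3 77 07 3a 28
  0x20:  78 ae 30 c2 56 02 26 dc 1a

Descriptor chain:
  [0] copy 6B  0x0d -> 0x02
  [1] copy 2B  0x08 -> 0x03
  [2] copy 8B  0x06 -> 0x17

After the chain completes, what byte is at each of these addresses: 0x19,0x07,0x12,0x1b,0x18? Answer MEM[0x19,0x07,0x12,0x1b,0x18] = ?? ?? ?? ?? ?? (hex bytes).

[0] 0x0d->0x02 len=6 : f2 cf c0 43 2e 10
[1] 0x08->0x03 len=2 : c8 6f
[2] 0x06->0x17 len=8 : 2e 10 c8 6f 7f 1a 0c f2
query mem[0x19]=0xc8, mem[0x07]=0x10, mem[0x12]=0x10, mem[0x1b]=0x7f, mem[0x18]=0x10

MEM[0x19,0x07,0x12,0x1b,0x18] = c8 10 10 7f 10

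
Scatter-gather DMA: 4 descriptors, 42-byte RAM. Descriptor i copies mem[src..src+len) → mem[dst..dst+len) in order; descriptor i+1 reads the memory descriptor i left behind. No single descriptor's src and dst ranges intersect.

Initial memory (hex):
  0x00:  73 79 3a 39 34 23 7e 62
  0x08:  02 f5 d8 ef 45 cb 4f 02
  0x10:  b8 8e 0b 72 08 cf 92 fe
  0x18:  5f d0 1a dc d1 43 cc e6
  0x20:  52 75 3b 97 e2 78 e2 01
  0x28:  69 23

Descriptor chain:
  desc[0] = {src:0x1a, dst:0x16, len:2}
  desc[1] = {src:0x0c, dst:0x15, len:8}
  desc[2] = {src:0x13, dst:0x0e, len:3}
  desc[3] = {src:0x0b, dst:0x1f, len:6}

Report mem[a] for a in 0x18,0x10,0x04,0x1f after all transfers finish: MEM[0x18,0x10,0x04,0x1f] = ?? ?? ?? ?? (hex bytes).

[0] 0x1a->0x16 len=2 : 1a dc
[1] 0x0c->0x15 len=8 : 45 cb 4f 02 b8 8e 0b 72
[2] 0x13->0x0e len=3 : 72 08 45
[3] 0x0b->0x1f len=6 : ef 45 cb 72 08 45
query mem[0x18]=0x02, mem[0x10]=0x45, mem[0x04]=0x34, mem[0x1f]=0xef

MEM[0x18,0x10,0x04,0x1f] = 02 45 34 ef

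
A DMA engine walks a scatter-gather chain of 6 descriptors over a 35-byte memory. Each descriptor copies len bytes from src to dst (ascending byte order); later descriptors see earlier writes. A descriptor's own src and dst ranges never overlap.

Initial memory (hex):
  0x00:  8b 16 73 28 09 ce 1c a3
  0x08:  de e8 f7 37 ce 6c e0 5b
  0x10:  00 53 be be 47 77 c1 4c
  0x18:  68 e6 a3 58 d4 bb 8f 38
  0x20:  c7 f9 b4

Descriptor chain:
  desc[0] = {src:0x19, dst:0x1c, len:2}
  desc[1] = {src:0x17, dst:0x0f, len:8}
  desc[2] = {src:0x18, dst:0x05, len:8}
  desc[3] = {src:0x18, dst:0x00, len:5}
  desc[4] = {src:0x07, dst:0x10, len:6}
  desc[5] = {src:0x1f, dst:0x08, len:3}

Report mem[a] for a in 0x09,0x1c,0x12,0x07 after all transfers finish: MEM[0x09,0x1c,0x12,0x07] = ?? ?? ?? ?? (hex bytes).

MEM[0x09,0x1c,0x12,0x07] = c7 e6 e6 a3

D0: mem[0x1c..0x1d] <- [e6 a3]
D1: mem[0x0f..0x16] <- [4c 68 e6 a3 58 e6 a3 8f]
D2: mem[0x05..0x0c] <- [68 e6 a3 58 e6 a3 8f 38]
D3: mem[0x00..0x04] <- [68 e6 a3 58 e6]
D4: mem[0x10..0x15] <- [a3 58 e6 a3 8f 38]
D5: mem[0x08..0x0a] <- [38 c7 f9]
query mem[0x09]=0xc7, mem[0x1c]=0xe6, mem[0x12]=0xe6, mem[0x07]=0xa3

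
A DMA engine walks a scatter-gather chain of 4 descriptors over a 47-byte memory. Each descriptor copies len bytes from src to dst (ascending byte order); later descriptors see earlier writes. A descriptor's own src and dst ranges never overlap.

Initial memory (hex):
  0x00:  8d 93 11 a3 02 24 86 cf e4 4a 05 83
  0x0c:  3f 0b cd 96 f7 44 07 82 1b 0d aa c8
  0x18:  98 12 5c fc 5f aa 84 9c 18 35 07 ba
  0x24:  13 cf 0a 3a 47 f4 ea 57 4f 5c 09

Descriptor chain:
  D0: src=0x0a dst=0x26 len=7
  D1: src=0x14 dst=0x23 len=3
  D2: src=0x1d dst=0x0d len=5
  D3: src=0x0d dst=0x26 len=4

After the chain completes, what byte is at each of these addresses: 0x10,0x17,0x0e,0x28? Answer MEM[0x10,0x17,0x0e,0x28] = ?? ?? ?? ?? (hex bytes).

#0 dst[0x26+7] := {0x05,0x83,0x3f,0x0b,0xcd,0x96,0xf7}
#1 dst[0x23+3] := {0x1b,0x0d,0xaa}
#2 dst[0x0d+5] := {0xaa,0x84,0x9c,0x18,0x35}
#3 dst[0x26+4] := {0xaa,0x84,0x9c,0x18}
query mem[0x10]=0x18, mem[0x17]=0xc8, mem[0x0e]=0x84, mem[0x28]=0x9c

MEM[0x10,0x17,0x0e,0x28] = 18 c8 84 9c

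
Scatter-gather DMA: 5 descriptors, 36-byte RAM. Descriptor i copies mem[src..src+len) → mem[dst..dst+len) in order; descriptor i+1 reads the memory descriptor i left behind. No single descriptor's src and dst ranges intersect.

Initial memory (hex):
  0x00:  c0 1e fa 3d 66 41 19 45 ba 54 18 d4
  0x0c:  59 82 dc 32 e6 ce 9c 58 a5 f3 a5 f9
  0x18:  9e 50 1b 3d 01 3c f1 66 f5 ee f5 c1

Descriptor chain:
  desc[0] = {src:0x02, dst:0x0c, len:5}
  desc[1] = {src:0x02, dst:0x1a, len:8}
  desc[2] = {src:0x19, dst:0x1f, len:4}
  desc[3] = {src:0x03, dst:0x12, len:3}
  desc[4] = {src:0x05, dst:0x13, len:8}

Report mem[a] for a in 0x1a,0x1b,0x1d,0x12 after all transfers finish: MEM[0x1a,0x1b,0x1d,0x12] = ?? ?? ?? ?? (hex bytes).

MEM[0x1a,0x1b,0x1d,0x12] = fa 3d 41 3d

[0] 0x02->0x0c len=5 : fa 3d 66 41 19
[1] 0x02->0x1a len=8 : fa 3d 66 41 19 45 ba 54
[2] 0x19->0x1f len=4 : 50 fa 3d 66
[3] 0x03->0x12 len=3 : 3d 66 41
[4] 0x05->0x13 len=8 : 41 19 45 ba 54 18 d4 fa
query mem[0x1a]=0xfa, mem[0x1b]=0x3d, mem[0x1d]=0x41, mem[0x12]=0x3d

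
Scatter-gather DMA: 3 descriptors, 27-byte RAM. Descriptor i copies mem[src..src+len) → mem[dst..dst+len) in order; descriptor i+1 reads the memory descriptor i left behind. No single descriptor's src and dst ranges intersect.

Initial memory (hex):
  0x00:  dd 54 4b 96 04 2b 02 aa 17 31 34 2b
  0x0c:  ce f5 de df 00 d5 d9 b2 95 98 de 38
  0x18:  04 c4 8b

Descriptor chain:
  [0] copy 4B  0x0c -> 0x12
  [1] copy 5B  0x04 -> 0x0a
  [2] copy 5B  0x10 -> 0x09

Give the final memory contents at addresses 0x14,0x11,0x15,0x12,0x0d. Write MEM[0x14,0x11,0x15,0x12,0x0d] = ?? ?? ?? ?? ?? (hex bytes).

#0 dst[0x12+4] := {0xce,0xf5,0xde,0xdf}
#1 dst[0x0a+5] := {0x04,0x2b,0x02,0xaa,0x17}
#2 dst[0x09+5] := {0x00,0xd5,0xce,0xf5,0xde}
query mem[0x14]=0xde, mem[0x11]=0xd5, mem[0x15]=0xdf, mem[0x12]=0xce, mem[0x0d]=0xde

MEM[0x14,0x11,0x15,0x12,0x0d] = de d5 df ce de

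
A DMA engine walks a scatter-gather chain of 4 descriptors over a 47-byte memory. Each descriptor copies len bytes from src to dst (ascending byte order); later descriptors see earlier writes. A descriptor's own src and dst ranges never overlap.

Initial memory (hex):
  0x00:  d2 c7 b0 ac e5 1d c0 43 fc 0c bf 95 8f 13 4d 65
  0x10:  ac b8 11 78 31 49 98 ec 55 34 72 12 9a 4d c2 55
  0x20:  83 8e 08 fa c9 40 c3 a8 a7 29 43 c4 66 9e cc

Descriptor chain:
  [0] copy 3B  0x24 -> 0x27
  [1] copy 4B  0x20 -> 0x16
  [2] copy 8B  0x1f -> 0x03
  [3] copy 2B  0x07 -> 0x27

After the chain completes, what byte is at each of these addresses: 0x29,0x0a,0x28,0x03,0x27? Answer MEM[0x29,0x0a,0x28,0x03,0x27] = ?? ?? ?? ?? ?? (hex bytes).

MEM[0x29,0x0a,0x28,0x03,0x27] = c3 c3 c9 55 fa

D0: mem[0x27..0x29] <- [c9 40 c3]
D1: mem[0x16..0x19] <- [83 8e 08 fa]
D2: mem[0x03..0x0a] <- [55 83 8e 08 fa c9 40 c3]
D3: mem[0x27..0x28] <- [fa c9]
query mem[0x29]=0xc3, mem[0x0a]=0xc3, mem[0x28]=0xc9, mem[0x03]=0x55, mem[0x27]=0xfa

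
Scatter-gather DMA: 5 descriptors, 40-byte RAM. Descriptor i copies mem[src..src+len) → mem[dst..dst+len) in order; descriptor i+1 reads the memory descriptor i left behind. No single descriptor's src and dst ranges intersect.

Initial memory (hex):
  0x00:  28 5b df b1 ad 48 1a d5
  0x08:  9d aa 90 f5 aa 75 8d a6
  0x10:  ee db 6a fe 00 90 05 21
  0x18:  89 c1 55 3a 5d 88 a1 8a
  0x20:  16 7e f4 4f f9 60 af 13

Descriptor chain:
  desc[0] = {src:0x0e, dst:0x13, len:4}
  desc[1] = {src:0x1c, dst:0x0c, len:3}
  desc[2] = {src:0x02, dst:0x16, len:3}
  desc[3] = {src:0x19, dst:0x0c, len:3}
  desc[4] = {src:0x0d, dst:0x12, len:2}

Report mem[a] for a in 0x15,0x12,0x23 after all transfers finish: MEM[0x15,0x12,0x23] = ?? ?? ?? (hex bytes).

MEM[0x15,0x12,0x23] = ee 55 4f

  after D0: wrote 4B at 0x13 = 8da6eedb
  after D1: wrote 3B at 0x0c = 5d88a1
  after D2: wrote 3B at 0x16 = dfb1ad
  after D3: wrote 3B at 0x0c = c1553a
  after D4: wrote 2B at 0x12 = 553a
query mem[0x15]=0xee, mem[0x12]=0x55, mem[0x23]=0x4f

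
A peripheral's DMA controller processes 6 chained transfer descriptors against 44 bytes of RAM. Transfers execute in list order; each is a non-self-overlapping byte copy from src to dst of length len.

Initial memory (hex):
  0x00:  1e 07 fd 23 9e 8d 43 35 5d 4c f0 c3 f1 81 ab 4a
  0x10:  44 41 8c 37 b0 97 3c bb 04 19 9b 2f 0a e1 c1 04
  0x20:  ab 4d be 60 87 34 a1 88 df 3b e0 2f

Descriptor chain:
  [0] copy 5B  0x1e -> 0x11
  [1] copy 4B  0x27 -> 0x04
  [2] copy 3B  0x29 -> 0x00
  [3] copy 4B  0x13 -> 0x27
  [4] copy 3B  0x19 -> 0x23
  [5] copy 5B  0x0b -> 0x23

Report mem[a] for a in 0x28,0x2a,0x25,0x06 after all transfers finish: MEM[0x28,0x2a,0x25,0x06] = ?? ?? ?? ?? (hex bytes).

MEM[0x28,0x2a,0x25,0x06] = 4d 3c 81 3b

  after D0: wrote 5B at 0x11 = c104ab4dbe
  after D1: wrote 4B at 0x04 = 88df3be0
  after D2: wrote 3B at 0x00 = 3be02f
  after D3: wrote 4B at 0x27 = ab4dbe3c
  after D4: wrote 3B at 0x23 = 199b2f
  after D5: wrote 5B at 0x23 = c3f181ab4a
query mem[0x28]=0x4d, mem[0x2a]=0x3c, mem[0x25]=0x81, mem[0x06]=0x3b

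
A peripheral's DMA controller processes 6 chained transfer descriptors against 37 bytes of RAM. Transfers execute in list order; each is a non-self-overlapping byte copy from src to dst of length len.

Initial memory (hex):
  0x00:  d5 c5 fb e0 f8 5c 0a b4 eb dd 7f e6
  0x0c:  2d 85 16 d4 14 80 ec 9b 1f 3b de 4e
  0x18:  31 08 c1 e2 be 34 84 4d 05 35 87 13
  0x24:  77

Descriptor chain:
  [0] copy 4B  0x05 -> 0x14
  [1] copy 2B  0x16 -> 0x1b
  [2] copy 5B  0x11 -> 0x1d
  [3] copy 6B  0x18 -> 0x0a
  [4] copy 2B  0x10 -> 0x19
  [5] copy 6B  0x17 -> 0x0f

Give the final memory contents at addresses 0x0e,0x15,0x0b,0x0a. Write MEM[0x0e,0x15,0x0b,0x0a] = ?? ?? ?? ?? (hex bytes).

MEM[0x0e,0x15,0x0b,0x0a] = eb 0a 08 31

[0] 0x05->0x14 len=4 : 5c 0a b4 eb
[1] 0x16->0x1b len=2 : b4 eb
[2] 0x11->0x1d len=5 : 80 ec 9b 5c 0a
[3] 0x18->0x0a len=6 : 31 08 c1 b4 eb 80
[4] 0x10->0x19 len=2 : 14 80
[5] 0x17->0x0f len=6 : eb 31 14 80 b4 eb
query mem[0x0e]=0xeb, mem[0x15]=0x0a, mem[0x0b]=0x08, mem[0x0a]=0x31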